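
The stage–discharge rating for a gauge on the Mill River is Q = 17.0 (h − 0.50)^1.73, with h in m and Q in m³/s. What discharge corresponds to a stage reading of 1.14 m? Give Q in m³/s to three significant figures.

7.85 m³/s

Q = 17.0 × (1.14 − 0.50)^1.73 = 17.0 × 0.64^1.73 = 7.855 m³/s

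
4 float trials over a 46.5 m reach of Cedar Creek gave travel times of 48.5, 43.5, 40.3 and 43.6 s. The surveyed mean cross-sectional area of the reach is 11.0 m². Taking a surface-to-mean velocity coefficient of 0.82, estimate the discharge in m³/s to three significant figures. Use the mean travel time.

9.54 m³/s

t̄ = (48.5 + 43.5 + 40.3 + 43.6) / 4 = 43.975 s
v_surface = L / t̄ = 46.5 / 43.975 = 1.057 m/s
v_mean = 0.82 × 1.057 = 0.8671 m/s
Q = A × v_mean = 11.0 × 0.8671 = 9.538 m³/s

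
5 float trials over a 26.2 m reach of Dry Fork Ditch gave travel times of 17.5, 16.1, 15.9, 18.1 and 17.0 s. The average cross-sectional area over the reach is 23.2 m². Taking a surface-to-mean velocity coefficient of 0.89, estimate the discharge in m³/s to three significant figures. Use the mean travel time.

t̄ = (17.5 + 16.1 + 15.9 + 18.1 + 17.0) / 5 = 16.92 s
v_surface = L / t̄ = 26.2 / 16.92 = 1.548 m/s
v_mean = 0.89 × 1.548 = 1.378 m/s
Q = A × v_mean = 23.2 × 1.378 = 31.97 m³/s

32.0 m³/s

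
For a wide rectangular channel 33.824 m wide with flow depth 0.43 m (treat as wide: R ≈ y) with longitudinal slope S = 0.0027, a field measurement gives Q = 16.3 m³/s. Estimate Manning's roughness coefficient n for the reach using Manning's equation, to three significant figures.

A = b·y = 33.824 × 0.43 = 14.54 m²
Wide channel: R ≈ y = 0.43 m
n = (1/Q)·A·R^(2/3)·S^(1/2) = (1/16.3) × 14.54 × 0.5697 × 0.05196 = 0.02641

0.0264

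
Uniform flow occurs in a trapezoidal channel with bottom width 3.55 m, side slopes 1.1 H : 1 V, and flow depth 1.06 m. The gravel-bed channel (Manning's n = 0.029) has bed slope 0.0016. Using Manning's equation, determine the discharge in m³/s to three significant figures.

A = (b + z·y)·y = (3.55 + 1.1×1.06)×1.06 = 4.999 m²
P = b + 2y√(1+z²) = 3.55 + 2×1.06×√(1+1.1²) = 6.702 m
R = A/P = 4.999/6.702 = 0.7459 m
Q = (1/n)·A·R^(2/3)·S^(1/2) = (1/0.029) × 4.999 × 0.7459^(2/3) × 0.0016^(1/2) = 5.671 m³/s

5.67 m³/s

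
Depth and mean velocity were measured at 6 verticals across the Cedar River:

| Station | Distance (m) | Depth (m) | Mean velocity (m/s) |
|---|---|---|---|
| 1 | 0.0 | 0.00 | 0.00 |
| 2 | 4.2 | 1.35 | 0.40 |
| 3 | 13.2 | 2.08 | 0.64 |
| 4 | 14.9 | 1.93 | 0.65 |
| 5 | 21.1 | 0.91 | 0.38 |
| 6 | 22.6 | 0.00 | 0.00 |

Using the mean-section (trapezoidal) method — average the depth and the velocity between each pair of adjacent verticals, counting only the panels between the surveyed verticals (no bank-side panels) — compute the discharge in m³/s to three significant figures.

15.5 m³/s

Panel 1-2: Δb = 4.2 m, d̄ = (0.00+1.35)/2 = 0.675, v̄ = (0.00+0.40)/2 = 0.2 → q = 4.2×0.675×0.2 = 0.5670 m³/s
Panel 2-3: Δb = 9 m, d̄ = (1.35+2.08)/2 = 1.715, v̄ = (0.40+0.64)/2 = 0.52 → q = 9×1.715×0.52 = 8.026 m³/s
Panel 3-4: Δb = 1.7 m, d̄ = (2.08+1.93)/2 = 2.005, v̄ = (0.64+0.65)/2 = 0.645 → q = 1.7×2.005×0.645 = 2.198 m³/s
Panel 4-5: Δb = 6.2 m, d̄ = (1.93+0.91)/2 = 1.42, v̄ = (0.65+0.38)/2 = 0.515 → q = 6.2×1.42×0.515 = 4.534 m³/s
Panel 5-6: Δb = 1.5 m, d̄ = (0.91+0.00)/2 = 0.455, v̄ = (0.38+0.00)/2 = 0.19 → q = 1.5×0.455×0.19 = 0.1297 m³/s
Q = Σ q = 15.46 m³/s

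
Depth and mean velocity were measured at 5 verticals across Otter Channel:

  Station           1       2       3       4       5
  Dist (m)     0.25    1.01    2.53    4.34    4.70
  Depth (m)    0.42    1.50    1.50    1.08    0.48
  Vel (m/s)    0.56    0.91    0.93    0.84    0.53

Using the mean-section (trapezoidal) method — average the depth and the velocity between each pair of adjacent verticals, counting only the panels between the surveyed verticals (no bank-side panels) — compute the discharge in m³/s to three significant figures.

4.89 m³/s

Panel 1-2: Δb = 0.76 m, d̄ = (0.42+1.50)/2 = 0.96, v̄ = (0.56+0.91)/2 = 0.735 → q = 0.76×0.96×0.735 = 0.5363 m³/s
Panel 2-3: Δb = 1.52 m, d̄ = (1.50+1.50)/2 = 1.5, v̄ = (0.91+0.93)/2 = 0.92 → q = 1.52×1.5×0.92 = 2.098 m³/s
Panel 3-4: Δb = 1.81 m, d̄ = (1.50+1.08)/2 = 1.29, v̄ = (0.93+0.84)/2 = 0.885 → q = 1.81×1.29×0.885 = 2.066 m³/s
Panel 4-5: Δb = 0.36 m, d̄ = (1.08+0.48)/2 = 0.78, v̄ = (0.84+0.53)/2 = 0.685 → q = 0.36×0.78×0.685 = 0.1923 m³/s
Q = Σ q = 4.893 m³/s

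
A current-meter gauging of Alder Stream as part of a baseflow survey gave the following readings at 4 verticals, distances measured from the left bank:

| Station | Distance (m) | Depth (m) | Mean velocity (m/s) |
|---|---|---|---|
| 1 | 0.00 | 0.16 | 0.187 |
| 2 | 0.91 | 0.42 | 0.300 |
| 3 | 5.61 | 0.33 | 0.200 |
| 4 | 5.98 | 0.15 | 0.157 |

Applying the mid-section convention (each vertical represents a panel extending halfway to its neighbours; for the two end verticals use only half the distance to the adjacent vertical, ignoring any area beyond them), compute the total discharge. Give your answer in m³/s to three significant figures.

w_1 = (0.91 − 0.00)/2 = 0.455 m; q_1 = 0.187 × 0.16 × 0.455 = 0.01361 m³/s
w_2 = (5.61 − 0.00)/2 = 2.805 m; q_2 = 0.300 × 0.42 × 2.805 = 0.3534 m³/s
w_3 = (5.98 − 0.91)/2 = 2.535 m; q_3 = 0.200 × 0.33 × 2.535 = 0.1673 m³/s
w_4 = (5.98 − 5.61)/2 = 0.185 m; q_4 = 0.157 × 0.15 × 0.185 = 0.004357 m³/s
Q = Σ qᵢ = 0.5387 m³/s

0.539 m³/s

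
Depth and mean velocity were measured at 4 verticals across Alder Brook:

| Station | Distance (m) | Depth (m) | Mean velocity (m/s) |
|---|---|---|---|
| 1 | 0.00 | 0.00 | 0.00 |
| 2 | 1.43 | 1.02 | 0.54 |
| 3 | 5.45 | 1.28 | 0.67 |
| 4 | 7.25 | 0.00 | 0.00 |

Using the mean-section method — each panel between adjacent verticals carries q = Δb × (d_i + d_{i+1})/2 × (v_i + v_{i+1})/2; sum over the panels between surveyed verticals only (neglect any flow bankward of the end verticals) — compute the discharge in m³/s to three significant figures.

Panel 1-2: Δb = 1.43 m, d̄ = (0.00+1.02)/2 = 0.51, v̄ = (0.00+0.54)/2 = 0.27 → q = 1.43×0.51×0.27 = 0.1969 m³/s
Panel 2-3: Δb = 4.02 m, d̄ = (1.02+1.28)/2 = 1.15, v̄ = (0.54+0.67)/2 = 0.605 → q = 4.02×1.15×0.605 = 2.797 m³/s
Panel 3-4: Δb = 1.8 m, d̄ = (1.28+0.00)/2 = 0.64, v̄ = (0.67+0.00)/2 = 0.335 → q = 1.8×0.64×0.335 = 0.3859 m³/s
Q = Σ q = 3.380 m³/s

3.38 m³/s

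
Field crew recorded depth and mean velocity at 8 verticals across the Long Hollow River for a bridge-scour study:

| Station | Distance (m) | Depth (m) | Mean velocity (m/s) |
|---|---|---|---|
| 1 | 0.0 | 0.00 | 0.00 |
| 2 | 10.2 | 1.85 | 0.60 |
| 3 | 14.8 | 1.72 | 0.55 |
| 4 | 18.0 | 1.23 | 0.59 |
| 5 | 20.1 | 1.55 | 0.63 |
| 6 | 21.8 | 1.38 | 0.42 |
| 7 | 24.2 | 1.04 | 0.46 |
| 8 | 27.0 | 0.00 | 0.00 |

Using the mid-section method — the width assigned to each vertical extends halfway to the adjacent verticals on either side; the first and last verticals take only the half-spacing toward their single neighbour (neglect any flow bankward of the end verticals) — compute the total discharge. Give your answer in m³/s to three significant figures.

w_2 = (14.8 − 0.0)/2 = 7.4 m; q_2 = 0.60 × 1.85 × 7.4 = 8.214 m³/s
w_3 = (18.0 − 10.2)/2 = 3.9 m; q_3 = 0.55 × 1.72 × 3.9 = 3.689 m³/s
w_4 = (20.1 − 14.8)/2 = 2.65 m; q_4 = 0.59 × 1.23 × 2.65 = 1.923 m³/s
w_5 = (21.8 − 18.0)/2 = 1.9 m; q_5 = 0.63 × 1.55 × 1.9 = 1.855 m³/s
w_6 = (24.2 − 20.1)/2 = 2.05 m; q_6 = 0.42 × 1.38 × 2.05 = 1.188 m³/s
w_7 = (27.0 − 21.8)/2 = 2.6 m; q_7 = 0.46 × 1.04 × 2.6 = 1.244 m³/s
Stations 1, 8 contribute zero (depth or velocity is 0).
Q = Σ qᵢ = 18.11 m³/s

18.1 m³/s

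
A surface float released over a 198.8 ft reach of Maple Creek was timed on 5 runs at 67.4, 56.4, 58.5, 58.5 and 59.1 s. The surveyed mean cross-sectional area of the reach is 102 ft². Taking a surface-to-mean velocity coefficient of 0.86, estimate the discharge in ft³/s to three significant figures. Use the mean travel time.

t̄ = (67.4 + 56.4 + 58.5 + 58.5 + 59.1) / 5 = 59.98 s
v_surface = L / t̄ = 198.8 / 59.98 = 3.314 ft/s
v_mean = 0.86 × 3.314 = 2.850 ft/s
Q = A × v_mean = 102 × 2.850 = 290.7 ft³/s

291 ft³/s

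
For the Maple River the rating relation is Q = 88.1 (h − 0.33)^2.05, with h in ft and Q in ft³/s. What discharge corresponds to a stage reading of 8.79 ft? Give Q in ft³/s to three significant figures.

Q = 88.1 × (8.79 − 0.33)^2.05 = 88.1 × 8.46^2.05 = 7016 ft³/s

7020 ft³/s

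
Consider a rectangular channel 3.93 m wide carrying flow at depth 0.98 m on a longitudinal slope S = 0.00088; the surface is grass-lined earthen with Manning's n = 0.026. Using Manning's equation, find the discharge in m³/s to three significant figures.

A = b·y = 3.93 × 0.98 = 3.851 m²
P = b + 2y = 3.93 + 2×0.98 = 5.890 m
R = A/P = 3.851/5.890 = 0.6539 m
Q = (1/n)·A·R^(2/3)·S^(1/2) = (1/0.026) × 3.851 × 0.6539^(2/3) × 0.00088^(1/2) = 3.310 m³/s

3.31 m³/s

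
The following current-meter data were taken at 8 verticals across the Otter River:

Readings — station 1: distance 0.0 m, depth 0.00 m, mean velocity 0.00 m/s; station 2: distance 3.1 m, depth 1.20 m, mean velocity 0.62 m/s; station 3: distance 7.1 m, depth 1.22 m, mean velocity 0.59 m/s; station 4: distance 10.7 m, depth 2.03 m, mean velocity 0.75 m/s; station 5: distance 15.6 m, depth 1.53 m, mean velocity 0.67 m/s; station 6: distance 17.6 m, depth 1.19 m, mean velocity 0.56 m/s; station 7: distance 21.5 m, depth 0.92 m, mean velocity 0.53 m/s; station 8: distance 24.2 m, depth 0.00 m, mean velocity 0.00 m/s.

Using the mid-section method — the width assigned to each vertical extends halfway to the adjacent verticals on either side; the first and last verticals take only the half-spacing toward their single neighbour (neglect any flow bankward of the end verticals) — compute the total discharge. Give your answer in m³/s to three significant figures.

19.0 m³/s

w_2 = (7.1 − 0.0)/2 = 3.55 m; q_2 = 0.62 × 1.20 × 3.55 = 2.641 m³/s
w_3 = (10.7 − 3.1)/2 = 3.8 m; q_3 = 0.59 × 1.22 × 3.8 = 2.735 m³/s
w_4 = (15.6 − 7.1)/2 = 4.25 m; q_4 = 0.75 × 2.03 × 4.25 = 6.471 m³/s
w_5 = (17.6 − 10.7)/2 = 3.45 m; q_5 = 0.67 × 1.53 × 3.45 = 3.537 m³/s
w_6 = (21.5 − 15.6)/2 = 2.95 m; q_6 = 0.56 × 1.19 × 2.95 = 1.966 m³/s
w_7 = (24.2 − 17.6)/2 = 3.3 m; q_7 = 0.53 × 0.92 × 3.3 = 1.609 m³/s
Stations 1, 8 contribute zero (depth or velocity is 0).
Q = Σ qᵢ = 18.96 m³/s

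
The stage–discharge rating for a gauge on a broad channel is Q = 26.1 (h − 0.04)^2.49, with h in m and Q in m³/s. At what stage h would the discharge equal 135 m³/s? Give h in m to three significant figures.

1.97 m

h − h₀ = (Q/C)^(1/b) = (135/26.1)^(1/2.49) = 1.935 m
h = 0.04 + 1.935 = 1.975 m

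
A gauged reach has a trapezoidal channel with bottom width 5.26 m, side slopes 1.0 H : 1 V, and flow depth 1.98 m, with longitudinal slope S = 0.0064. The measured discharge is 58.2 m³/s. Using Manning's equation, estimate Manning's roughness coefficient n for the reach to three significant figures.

0.0237

A = (b + z·y)·y = (5.26 + 1.0×1.98)×1.98 = 14.34 m²
P = b + 2y√(1+z²) = 5.26 + 2×1.98×√(1+1.0²) = 10.86 m
R = A/P = 14.34/10.86 = 1.320 m
n = (1/Q)·A·R^(2/3)·S^(1/2) = (1/58.2) × 14.34 × 1.203 × 0.08000 = 0.02371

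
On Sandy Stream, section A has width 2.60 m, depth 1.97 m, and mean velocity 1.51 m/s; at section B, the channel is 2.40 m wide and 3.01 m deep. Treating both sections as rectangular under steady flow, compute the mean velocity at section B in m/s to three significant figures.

Q = A₁V₁ = (2.60×1.97) × 1.51 = 7.734 m³/s
A₂ = 2.40 × 3.01 = 7.224 m²
V₂ = Q/A₂ = 7.734/7.224 = 1.071 m/s

1.07 m/s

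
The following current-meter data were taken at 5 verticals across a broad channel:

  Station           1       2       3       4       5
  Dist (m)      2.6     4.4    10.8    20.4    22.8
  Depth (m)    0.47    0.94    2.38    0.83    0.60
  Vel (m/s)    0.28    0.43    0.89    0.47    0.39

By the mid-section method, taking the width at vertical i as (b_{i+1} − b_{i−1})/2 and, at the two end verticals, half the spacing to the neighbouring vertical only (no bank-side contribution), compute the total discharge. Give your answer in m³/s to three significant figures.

21.3 m³/s

w_1 = (4.4 − 2.6)/2 = 0.9 m; q_1 = 0.28 × 0.47 × 0.9 = 0.1184 m³/s
w_2 = (10.8 − 2.6)/2 = 4.1 m; q_2 = 0.43 × 0.94 × 4.1 = 1.657 m³/s
w_3 = (20.4 − 4.4)/2 = 8 m; q_3 = 0.89 × 2.38 × 8 = 16.95 m³/s
w_4 = (22.8 − 10.8)/2 = 6 m; q_4 = 0.47 × 0.83 × 6 = 2.341 m³/s
w_5 = (22.8 − 20.4)/2 = 1.2 m; q_5 = 0.39 × 0.60 × 1.2 = 0.2808 m³/s
Q = Σ qᵢ = 21.34 m³/s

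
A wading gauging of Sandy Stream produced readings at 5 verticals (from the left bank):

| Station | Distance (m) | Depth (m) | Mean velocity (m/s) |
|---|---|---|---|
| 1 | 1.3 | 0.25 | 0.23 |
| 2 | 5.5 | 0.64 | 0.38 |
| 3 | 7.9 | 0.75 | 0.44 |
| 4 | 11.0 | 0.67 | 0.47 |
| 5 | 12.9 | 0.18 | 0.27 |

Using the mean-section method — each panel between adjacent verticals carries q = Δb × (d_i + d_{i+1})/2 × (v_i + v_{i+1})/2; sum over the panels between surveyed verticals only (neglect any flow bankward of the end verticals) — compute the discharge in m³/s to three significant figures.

Panel 1-2: Δb = 4.2 m, d̄ = (0.25+0.64)/2 = 0.445, v̄ = (0.23+0.38)/2 = 0.305 → q = 4.2×0.445×0.305 = 0.5700 m³/s
Panel 2-3: Δb = 2.4 m, d̄ = (0.64+0.75)/2 = 0.695, v̄ = (0.38+0.44)/2 = 0.41 → q = 2.4×0.695×0.41 = 0.6839 m³/s
Panel 3-4: Δb = 3.1 m, d̄ = (0.75+0.67)/2 = 0.71, v̄ = (0.44+0.47)/2 = 0.455 → q = 3.1×0.71×0.455 = 1.001 m³/s
Panel 4-5: Δb = 1.9 m, d̄ = (0.67+0.18)/2 = 0.425, v̄ = (0.47+0.27)/2 = 0.37 → q = 1.9×0.425×0.37 = 0.2988 m³/s
Q = Σ q = 2.554 m³/s

2.55 m³/s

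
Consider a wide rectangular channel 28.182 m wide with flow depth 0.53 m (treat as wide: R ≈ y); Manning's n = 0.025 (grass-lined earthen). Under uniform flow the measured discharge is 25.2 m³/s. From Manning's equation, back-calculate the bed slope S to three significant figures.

A = b·y = 28.182 × 0.53 = 14.94 m²
Wide channel: R ≈ y = 0.53 m
S = (Q·n / (1·A·R^(2/3)))² = (25.2×0.025 / (1×14.94×0.6549))² = 0.004148

0.00415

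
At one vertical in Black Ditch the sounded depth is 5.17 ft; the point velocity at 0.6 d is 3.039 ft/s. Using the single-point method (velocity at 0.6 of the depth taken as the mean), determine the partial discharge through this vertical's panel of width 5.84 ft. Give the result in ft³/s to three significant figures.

91.8 ft³/s

v̄ = v₀.₆ = 3.039 ft/s
q = v̄ × d × w = 3.039 × 5.17 × 5.84 = 91.76 ft³/s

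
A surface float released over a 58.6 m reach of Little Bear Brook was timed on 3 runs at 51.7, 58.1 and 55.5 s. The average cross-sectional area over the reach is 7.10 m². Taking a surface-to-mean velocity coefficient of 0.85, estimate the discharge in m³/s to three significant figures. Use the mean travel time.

6.42 m³/s

t̄ = (51.7 + 58.1 + 55.5) / 3 = 55.1 s
v_surface = L / t̄ = 58.6 / 55.1 = 1.064 m/s
v_mean = 0.85 × 1.064 = 0.9040 m/s
Q = A × v_mean = 7.10 × 0.9040 = 6.418 m³/s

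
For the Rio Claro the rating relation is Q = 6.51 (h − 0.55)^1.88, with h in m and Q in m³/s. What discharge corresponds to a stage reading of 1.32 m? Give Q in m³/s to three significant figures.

Q = 6.51 × (1.32 − 0.55)^1.88 = 6.51 × 0.77^1.88 = 3.983 m³/s

3.98 m³/s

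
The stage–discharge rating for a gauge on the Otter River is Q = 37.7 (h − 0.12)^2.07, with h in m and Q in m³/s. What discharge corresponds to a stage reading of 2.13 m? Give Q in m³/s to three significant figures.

160 m³/s

Q = 37.7 × (2.13 − 0.12)^2.07 = 37.7 × 2.01^2.07 = 159.9 m³/s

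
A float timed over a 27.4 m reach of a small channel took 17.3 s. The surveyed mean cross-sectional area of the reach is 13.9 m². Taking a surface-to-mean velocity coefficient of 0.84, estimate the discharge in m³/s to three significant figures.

18.5 m³/s

v_surface = L / t̄ = 27.4 / 17.3 = 1.584 m/s
v_mean = 0.84 × 1.584 = 1.330 m/s
Q = A × v_mean = 13.9 × 1.330 = 18.49 m³/s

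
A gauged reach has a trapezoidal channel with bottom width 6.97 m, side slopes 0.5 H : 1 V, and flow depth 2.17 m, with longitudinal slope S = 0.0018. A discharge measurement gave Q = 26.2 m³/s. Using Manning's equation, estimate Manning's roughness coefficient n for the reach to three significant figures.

0.0367

A = (b + z·y)·y = (6.97 + 0.5×2.17)×2.17 = 17.48 m²
P = b + 2y√(1+z²) = 6.97 + 2×2.17×√(1+0.5²) = 11.82 m
R = A/P = 17.48/11.82 = 1.479 m
n = (1/Q)·A·R^(2/3)·S^(1/2) = (1/26.2) × 17.48 × 1.298 × 0.04243 = 0.03673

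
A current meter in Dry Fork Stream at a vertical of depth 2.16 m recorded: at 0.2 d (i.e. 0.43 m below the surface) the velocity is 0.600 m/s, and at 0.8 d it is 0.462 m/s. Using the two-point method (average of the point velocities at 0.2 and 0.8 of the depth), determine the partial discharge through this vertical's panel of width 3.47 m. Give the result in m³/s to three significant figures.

v̄ = (0.600 + 0.462) / 2 = 0.5310 m/s
q = v̄ × d × w = 0.5310 × 2.16 × 3.47 = 3.980 m³/s

3.98 m³/s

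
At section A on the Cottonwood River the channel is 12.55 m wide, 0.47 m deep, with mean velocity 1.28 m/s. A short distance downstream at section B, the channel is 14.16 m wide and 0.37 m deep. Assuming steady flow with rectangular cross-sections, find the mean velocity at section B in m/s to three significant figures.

Q = A₁V₁ = (12.55×0.47) × 1.28 = 7.550 m³/s
A₂ = 14.16 × 0.37 = 5.239 m²
V₂ = Q/A₂ = 7.550/5.239 = 1.441 m/s

1.44 m/s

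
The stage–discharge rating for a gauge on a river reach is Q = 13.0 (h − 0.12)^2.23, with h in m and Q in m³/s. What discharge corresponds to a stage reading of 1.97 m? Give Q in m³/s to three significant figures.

51.3 m³/s

Q = 13.0 × (1.97 − 0.12)^2.23 = 13.0 × 1.85^2.23 = 51.26 m³/s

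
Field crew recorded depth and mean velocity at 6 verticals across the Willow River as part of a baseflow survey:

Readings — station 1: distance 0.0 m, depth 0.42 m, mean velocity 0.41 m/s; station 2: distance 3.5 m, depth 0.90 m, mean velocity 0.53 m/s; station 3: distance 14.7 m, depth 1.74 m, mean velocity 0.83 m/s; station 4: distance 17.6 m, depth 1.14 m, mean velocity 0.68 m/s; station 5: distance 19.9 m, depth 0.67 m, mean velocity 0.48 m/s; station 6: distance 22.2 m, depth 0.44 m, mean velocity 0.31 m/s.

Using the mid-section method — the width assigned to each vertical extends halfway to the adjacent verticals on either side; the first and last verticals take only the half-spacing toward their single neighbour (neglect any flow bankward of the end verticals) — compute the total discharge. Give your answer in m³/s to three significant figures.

16.9 m³/s

w_1 = (3.5 − 0.0)/2 = 1.75 m; q_1 = 0.41 × 0.42 × 1.75 = 0.3014 m³/s
w_2 = (14.7 − 0.0)/2 = 7.35 m; q_2 = 0.53 × 0.90 × 7.35 = 3.506 m³/s
w_3 = (17.6 − 3.5)/2 = 7.05 m; q_3 = 0.83 × 1.74 × 7.05 = 10.18 m³/s
w_4 = (19.9 − 14.7)/2 = 2.6 m; q_4 = 0.68 × 1.14 × 2.6 = 2.016 m³/s
w_5 = (22.2 − 17.6)/2 = 2.3 m; q_5 = 0.48 × 0.67 × 2.3 = 0.7397 m³/s
w_6 = (22.2 − 19.9)/2 = 1.15 m; q_6 = 0.31 × 0.44 × 1.15 = 0.1569 m³/s
Q = Σ qᵢ = 16.90 m³/s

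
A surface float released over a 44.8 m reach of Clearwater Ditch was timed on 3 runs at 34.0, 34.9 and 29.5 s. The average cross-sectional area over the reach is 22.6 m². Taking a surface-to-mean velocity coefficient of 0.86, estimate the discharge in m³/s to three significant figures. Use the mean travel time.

26.5 m³/s

t̄ = (34.0 + 34.9 + 29.5) / 3 = 32.8 s
v_surface = L / t̄ = 44.8 / 32.8 = 1.366 m/s
v_mean = 0.86 × 1.366 = 1.175 m/s
Q = A × v_mean = 22.6 × 1.175 = 26.55 m³/s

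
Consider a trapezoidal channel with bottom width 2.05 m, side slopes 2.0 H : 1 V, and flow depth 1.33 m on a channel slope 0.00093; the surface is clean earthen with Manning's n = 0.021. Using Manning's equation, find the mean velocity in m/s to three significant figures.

1.23 m/s

A = (b + z·y)·y = (2.05 + 2.0×1.33)×1.33 = 6.264 m²
P = b + 2y√(1+z²) = 2.05 + 2×1.33×√(1+2.0²) = 7.998 m
R = A/P = 6.264/7.998 = 0.7832 m
Q = (1/n)·A·R^(2/3)·S^(1/2) = (1/0.021) × 6.264 × 0.7832^(2/3) × 0.00093^(1/2) = 7.730 m³/s
V = Q/A = 7.730/6.264 = 1.234 m/s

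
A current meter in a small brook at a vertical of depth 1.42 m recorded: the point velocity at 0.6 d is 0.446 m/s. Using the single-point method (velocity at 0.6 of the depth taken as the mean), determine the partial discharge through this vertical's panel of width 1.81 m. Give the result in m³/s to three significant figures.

v̄ = v₀.₆ = 0.446 m/s
q = v̄ × d × w = 0.4460 × 1.42 × 1.81 = 1.146 m³/s

1.15 m³/s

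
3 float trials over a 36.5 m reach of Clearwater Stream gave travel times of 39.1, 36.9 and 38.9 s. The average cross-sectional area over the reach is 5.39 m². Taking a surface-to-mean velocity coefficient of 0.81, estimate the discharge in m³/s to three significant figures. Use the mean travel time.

t̄ = (39.1 + 36.9 + 38.9) / 3 = 38.3 s
v_surface = L / t̄ = 36.5 / 38.3 = 0.9530 m/s
v_mean = 0.81 × 0.9530 = 0.7719 m/s
Q = A × v_mean = 5.39 × 0.7719 = 4.161 m³/s

4.16 m³/s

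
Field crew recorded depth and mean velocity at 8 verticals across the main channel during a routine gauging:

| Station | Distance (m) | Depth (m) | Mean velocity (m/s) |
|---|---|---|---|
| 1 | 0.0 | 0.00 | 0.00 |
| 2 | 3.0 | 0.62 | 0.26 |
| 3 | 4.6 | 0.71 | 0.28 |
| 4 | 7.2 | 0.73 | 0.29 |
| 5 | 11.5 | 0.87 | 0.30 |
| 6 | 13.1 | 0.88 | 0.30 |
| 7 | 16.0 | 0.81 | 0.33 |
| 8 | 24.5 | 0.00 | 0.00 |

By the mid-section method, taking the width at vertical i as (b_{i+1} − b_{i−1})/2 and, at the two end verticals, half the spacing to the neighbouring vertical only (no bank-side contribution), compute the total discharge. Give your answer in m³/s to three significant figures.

w_2 = (4.6 − 0.0)/2 = 2.3 m; q_2 = 0.26 × 0.62 × 2.3 = 0.3708 m³/s
w_3 = (7.2 − 3.0)/2 = 2.1 m; q_3 = 0.28 × 0.71 × 2.1 = 0.4175 m³/s
w_4 = (11.5 − 4.6)/2 = 3.45 m; q_4 = 0.29 × 0.73 × 3.45 = 0.7304 m³/s
w_5 = (13.1 − 7.2)/2 = 2.95 m; q_5 = 0.30 × 0.87 × 2.95 = 0.7700 m³/s
w_6 = (16.0 − 11.5)/2 = 2.25 m; q_6 = 0.30 × 0.88 × 2.25 = 0.5940 m³/s
w_7 = (24.5 − 13.1)/2 = 5.7 m; q_7 = 0.33 × 0.81 × 5.7 = 1.524 m³/s
Stations 1, 8 contribute zero (depth or velocity is 0).
Q = Σ qᵢ = 4.406 m³/s

4.41 m³/s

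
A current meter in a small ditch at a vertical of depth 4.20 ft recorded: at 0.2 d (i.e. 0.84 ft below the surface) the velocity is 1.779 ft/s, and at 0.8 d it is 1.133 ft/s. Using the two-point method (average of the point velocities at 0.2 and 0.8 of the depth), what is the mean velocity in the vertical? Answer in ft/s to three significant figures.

1.46 ft/s

v̄ = (1.779 + 1.133) / 2 = 1.456 ft/s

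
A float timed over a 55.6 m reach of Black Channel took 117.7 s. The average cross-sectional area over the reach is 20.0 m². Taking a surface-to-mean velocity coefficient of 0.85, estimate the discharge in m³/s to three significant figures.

v_surface = L / t̄ = 55.6 / 117.7 = 0.4724 m/s
v_mean = 0.85 × 0.4724 = 0.4015 m/s
Q = A × v_mean = 20.0 × 0.4015 = 8.031 m³/s

8.03 m³/s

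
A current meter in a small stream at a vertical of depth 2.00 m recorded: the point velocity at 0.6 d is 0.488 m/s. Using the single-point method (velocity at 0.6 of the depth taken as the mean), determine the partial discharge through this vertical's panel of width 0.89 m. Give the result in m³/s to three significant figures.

v̄ = v₀.₆ = 0.488 m/s
q = v̄ × d × w = 0.4880 × 2.00 × 0.89 = 0.8686 m³/s

0.869 m³/s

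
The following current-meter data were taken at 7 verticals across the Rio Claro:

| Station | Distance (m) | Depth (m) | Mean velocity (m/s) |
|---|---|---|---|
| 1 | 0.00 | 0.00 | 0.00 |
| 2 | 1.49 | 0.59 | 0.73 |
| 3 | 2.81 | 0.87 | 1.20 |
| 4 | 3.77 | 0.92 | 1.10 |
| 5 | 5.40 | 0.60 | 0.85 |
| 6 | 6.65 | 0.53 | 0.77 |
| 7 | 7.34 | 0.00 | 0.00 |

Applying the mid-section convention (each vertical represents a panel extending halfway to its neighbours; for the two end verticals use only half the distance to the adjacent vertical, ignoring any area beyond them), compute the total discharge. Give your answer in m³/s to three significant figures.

4.24 m³/s

w_2 = (2.81 − 0.00)/2 = 1.405 m; q_2 = 0.73 × 0.59 × 1.405 = 0.6051 m³/s
w_3 = (3.77 − 1.49)/2 = 1.14 m; q_3 = 1.20 × 0.87 × 1.14 = 1.190 m³/s
w_4 = (5.40 − 2.81)/2 = 1.295 m; q_4 = 1.10 × 0.92 × 1.295 = 1.311 m³/s
w_5 = (6.65 − 3.77)/2 = 1.44 m; q_5 = 0.85 × 0.60 × 1.44 = 0.7344 m³/s
w_6 = (7.34 − 5.40)/2 = 0.97 m; q_6 = 0.77 × 0.53 × 0.97 = 0.3959 m³/s
Stations 1, 7 contribute zero (depth or velocity is 0).
Q = Σ qᵢ = 4.236 m³/s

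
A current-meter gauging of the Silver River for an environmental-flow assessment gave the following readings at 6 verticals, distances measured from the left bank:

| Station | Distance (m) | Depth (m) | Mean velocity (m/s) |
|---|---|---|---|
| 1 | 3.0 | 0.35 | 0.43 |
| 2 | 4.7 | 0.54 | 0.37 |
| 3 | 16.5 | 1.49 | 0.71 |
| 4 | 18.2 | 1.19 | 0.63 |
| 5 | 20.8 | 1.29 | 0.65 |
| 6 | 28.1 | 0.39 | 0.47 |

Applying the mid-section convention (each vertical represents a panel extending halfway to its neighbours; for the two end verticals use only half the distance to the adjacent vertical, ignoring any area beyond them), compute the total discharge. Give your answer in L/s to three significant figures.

15000 L/s

w_1 = (4.7 − 3.0)/2 = 0.85 m; q_1 = 0.43 × 0.35 × 0.85 = 0.1279 m³/s
w_2 = (16.5 − 3.0)/2 = 6.75 m; q_2 = 0.37 × 0.54 × 6.75 = 1.349 m³/s
w_3 = (18.2 − 4.7)/2 = 6.75 m; q_3 = 0.71 × 1.49 × 6.75 = 7.141 m³/s
w_4 = (20.8 − 16.5)/2 = 2.15 m; q_4 = 0.63 × 1.19 × 2.15 = 1.612 m³/s
w_5 = (28.1 − 18.2)/2 = 4.95 m; q_5 = 0.65 × 1.29 × 4.95 = 4.151 m³/s
w_6 = (28.1 − 20.8)/2 = 3.65 m; q_6 = 0.47 × 0.39 × 3.65 = 0.6690 m³/s
Q = Σ qᵢ = 15.05 m³/s
= 15.05 × 1000 = 15050 L/s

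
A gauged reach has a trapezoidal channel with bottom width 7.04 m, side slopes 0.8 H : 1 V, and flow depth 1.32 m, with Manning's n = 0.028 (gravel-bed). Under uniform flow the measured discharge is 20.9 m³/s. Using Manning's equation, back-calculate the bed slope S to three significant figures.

0.00290

A = (b + z·y)·y = (7.04 + 0.8×1.32)×1.32 = 10.69 m²
P = b + 2y√(1+z²) = 7.04 + 2×1.32×√(1+0.8²) = 10.42 m
R = A/P = 10.69/10.42 = 1.026 m
S = (Q·n / (1·A·R^(2/3)))² = (20.9×0.028 / (1×10.69×1.017))² = 0.002900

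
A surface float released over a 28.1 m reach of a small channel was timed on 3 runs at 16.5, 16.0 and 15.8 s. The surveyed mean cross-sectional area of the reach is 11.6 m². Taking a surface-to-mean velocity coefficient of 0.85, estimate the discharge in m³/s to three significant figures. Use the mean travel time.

17.2 m³/s

t̄ = (16.5 + 16.0 + 15.8) / 3 = 16.1 s
v_surface = L / t̄ = 28.1 / 16.1 = 1.745 m/s
v_mean = 0.85 × 1.745 = 1.484 m/s
Q = A × v_mean = 11.6 × 1.484 = 17.21 m³/s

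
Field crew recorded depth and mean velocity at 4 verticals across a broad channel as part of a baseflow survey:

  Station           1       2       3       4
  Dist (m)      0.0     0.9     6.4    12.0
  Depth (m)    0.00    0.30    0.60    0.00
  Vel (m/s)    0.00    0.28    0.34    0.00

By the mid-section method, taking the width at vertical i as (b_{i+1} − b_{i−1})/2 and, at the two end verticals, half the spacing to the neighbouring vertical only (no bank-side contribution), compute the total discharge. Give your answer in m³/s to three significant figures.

w_2 = (6.4 − 0.0)/2 = 3.2 m; q_2 = 0.28 × 0.30 × 3.2 = 0.2688 m³/s
w_3 = (12.0 − 0.9)/2 = 5.55 m; q_3 = 0.34 × 0.60 × 5.55 = 1.132 m³/s
Stations 1, 4 contribute zero (depth or velocity is 0).
Q = Σ qᵢ = 1.401 m³/s

1.40 m³/s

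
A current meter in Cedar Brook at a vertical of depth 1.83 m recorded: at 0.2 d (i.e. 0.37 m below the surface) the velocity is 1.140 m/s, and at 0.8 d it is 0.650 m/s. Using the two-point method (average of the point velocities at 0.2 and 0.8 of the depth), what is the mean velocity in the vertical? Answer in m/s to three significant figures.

0.895 m/s

v̄ = (1.140 + 0.650) / 2 = 0.8950 m/s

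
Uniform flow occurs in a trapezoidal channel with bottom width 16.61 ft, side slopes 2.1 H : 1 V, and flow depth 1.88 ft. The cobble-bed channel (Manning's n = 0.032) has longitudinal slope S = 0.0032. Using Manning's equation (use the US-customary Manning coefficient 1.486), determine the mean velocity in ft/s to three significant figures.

3.48 ft/s

A = (b + z·y)·y = (16.61 + 2.1×1.88)×1.88 = 38.65 ft²
P = b + 2y√(1+z²) = 16.61 + 2×1.88×√(1+2.1²) = 25.36 ft
R = A/P = 38.65/25.36 = 1.524 ft
Q = (1.486/n)·A·R^(2/3)·S^(1/2) = (1.486/0.032) × 38.65 × 1.524^(2/3) × 0.0032^(1/2) = 134.5 ft³/s
V = Q/A = 134.5/38.65 = 3.479 ft/s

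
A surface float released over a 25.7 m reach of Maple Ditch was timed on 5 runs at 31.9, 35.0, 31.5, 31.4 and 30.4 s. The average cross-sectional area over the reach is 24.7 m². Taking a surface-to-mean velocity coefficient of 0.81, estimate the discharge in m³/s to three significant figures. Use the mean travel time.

t̄ = (31.9 + 35.0 + 31.5 + 31.4 + 30.4) / 5 = 32.04 s
v_surface = L / t̄ = 25.7 / 32.04 = 0.8021 m/s
v_mean = 0.81 × 0.8021 = 0.6497 m/s
Q = A × v_mean = 24.7 × 0.6497 = 16.05 m³/s

16.0 m³/s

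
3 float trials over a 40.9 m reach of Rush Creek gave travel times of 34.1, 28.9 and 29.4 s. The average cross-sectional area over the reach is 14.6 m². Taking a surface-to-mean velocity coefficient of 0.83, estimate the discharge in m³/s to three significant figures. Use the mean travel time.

t̄ = (34.1 + 28.9 + 29.4) / 3 = 30.8 s
v_surface = L / t̄ = 40.9 / 30.8 = 1.328 m/s
v_mean = 0.83 × 1.328 = 1.102 m/s
Q = A × v_mean = 14.6 × 1.102 = 16.09 m³/s

16.1 m³/s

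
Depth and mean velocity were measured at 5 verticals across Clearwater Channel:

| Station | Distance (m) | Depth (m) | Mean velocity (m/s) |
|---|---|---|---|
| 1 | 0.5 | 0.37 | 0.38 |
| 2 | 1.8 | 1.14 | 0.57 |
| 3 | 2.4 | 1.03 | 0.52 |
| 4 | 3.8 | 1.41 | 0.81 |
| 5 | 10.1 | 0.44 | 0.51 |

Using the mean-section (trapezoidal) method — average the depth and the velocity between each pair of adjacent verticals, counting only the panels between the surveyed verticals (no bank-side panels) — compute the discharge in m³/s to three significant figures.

5.80 m³/s

Panel 1-2: Δb = 1.3 m, d̄ = (0.37+1.14)/2 = 0.755, v̄ = (0.38+0.57)/2 = 0.475 → q = 1.3×0.755×0.475 = 0.4662 m³/s
Panel 2-3: Δb = 0.6 m, d̄ = (1.14+1.03)/2 = 1.085, v̄ = (0.57+0.52)/2 = 0.545 → q = 0.6×1.085×0.545 = 0.3548 m³/s
Panel 3-4: Δb = 1.4 m, d̄ = (1.03+1.41)/2 = 1.22, v̄ = (0.52+0.81)/2 = 0.665 → q = 1.4×1.22×0.665 = 1.136 m³/s
Panel 4-5: Δb = 6.3 m, d̄ = (1.41+0.44)/2 = 0.925, v̄ = (0.81+0.51)/2 = 0.66 → q = 6.3×0.925×0.66 = 3.846 m³/s
Q = Σ q = 5.803 m³/s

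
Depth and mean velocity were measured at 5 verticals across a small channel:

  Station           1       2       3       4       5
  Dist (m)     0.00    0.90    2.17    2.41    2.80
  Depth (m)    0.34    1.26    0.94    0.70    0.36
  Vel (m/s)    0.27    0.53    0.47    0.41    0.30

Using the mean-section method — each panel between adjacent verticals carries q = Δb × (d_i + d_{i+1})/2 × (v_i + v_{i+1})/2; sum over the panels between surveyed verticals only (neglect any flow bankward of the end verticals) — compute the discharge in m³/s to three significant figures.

1.15 m³/s

Panel 1-2: Δb = 0.9 m, d̄ = (0.34+1.26)/2 = 0.8, v̄ = (0.27+0.53)/2 = 0.4 → q = 0.9×0.8×0.4 = 0.2880 m³/s
Panel 2-3: Δb = 1.27 m, d̄ = (1.26+0.94)/2 = 1.1, v̄ = (0.53+0.47)/2 = 0.5 → q = 1.27×1.1×0.5 = 0.6985 m³/s
Panel 3-4: Δb = 0.24 m, d̄ = (0.94+0.70)/2 = 0.82, v̄ = (0.47+0.41)/2 = 0.44 → q = 0.24×0.82×0.44 = 0.08659 m³/s
Panel 4-5: Δb = 0.39 m, d̄ = (0.70+0.36)/2 = 0.53, v̄ = (0.41+0.30)/2 = 0.355 → q = 0.39×0.53×0.355 = 0.07338 m³/s
Q = Σ q = 1.146 m³/s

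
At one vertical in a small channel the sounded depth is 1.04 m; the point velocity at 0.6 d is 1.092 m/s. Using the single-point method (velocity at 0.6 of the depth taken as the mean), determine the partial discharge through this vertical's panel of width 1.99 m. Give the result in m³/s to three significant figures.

v̄ = v₀.₆ = 1.092 m/s
q = v̄ × d × w = 1.092 × 1.04 × 1.99 = 2.260 m³/s

2.26 m³/s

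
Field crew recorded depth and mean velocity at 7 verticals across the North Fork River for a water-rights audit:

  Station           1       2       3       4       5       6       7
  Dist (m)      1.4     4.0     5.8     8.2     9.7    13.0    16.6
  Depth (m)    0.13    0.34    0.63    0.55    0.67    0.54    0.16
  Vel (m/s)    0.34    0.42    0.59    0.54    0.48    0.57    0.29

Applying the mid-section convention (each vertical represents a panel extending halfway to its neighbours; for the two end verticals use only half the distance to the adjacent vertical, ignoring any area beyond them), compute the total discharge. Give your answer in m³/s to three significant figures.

3.65 m³/s

w_1 = (4.0 − 1.4)/2 = 1.3 m; q_1 = 0.34 × 0.13 × 1.3 = 0.05746 m³/s
w_2 = (5.8 − 1.4)/2 = 2.2 m; q_2 = 0.42 × 0.34 × 2.2 = 0.3142 m³/s
w_3 = (8.2 − 4.0)/2 = 2.1 m; q_3 = 0.59 × 0.63 × 2.1 = 0.7806 m³/s
w_4 = (9.7 − 5.8)/2 = 1.95 m; q_4 = 0.54 × 0.55 × 1.95 = 0.5792 m³/s
w_5 = (13.0 − 8.2)/2 = 2.4 m; q_5 = 0.48 × 0.67 × 2.4 = 0.7718 m³/s
w_6 = (16.6 − 9.7)/2 = 3.45 m; q_6 = 0.57 × 0.54 × 3.45 = 1.062 m³/s
w_7 = (16.6 − 13.0)/2 = 1.8 m; q_7 = 0.29 × 0.16 × 1.8 = 0.08352 m³/s
Q = Σ qᵢ = 3.649 m³/s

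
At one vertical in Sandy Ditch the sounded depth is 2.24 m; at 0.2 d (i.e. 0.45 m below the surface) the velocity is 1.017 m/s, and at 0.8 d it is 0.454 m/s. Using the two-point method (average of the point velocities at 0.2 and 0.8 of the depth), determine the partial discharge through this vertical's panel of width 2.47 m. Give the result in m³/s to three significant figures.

v̄ = (1.017 + 0.454) / 2 = 0.7355 m/s
q = v̄ × d × w = 0.7355 × 2.24 × 2.47 = 4.069 m³/s

4.07 m³/s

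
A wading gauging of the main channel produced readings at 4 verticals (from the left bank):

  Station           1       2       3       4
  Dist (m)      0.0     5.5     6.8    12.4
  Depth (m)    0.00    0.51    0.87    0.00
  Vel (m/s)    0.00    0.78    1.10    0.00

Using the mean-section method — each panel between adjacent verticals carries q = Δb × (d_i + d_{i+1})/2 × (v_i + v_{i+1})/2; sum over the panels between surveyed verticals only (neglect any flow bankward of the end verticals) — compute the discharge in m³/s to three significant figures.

Panel 1-2: Δb = 5.5 m, d̄ = (0.00+0.51)/2 = 0.255, v̄ = (0.00+0.78)/2 = 0.39 → q = 5.5×0.255×0.39 = 0.5470 m³/s
Panel 2-3: Δb = 1.3 m, d̄ = (0.51+0.87)/2 = 0.69, v̄ = (0.78+1.10)/2 = 0.94 → q = 1.3×0.69×0.94 = 0.8432 m³/s
Panel 3-4: Δb = 5.6 m, d̄ = (0.87+0.00)/2 = 0.435, v̄ = (1.10+0.00)/2 = 0.55 → q = 5.6×0.435×0.55 = 1.340 m³/s
Q = Σ q = 2.730 m³/s

2.73 m³/s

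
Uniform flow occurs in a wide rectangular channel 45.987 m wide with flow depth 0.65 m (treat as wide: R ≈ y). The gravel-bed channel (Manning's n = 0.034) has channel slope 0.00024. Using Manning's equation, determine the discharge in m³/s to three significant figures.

10.2 m³/s

A = b·y = 45.987 × 0.65 = 29.89 m²
Wide channel: R ≈ y = 0.65 m
Q = (1/n)·A·R^(2/3)·S^(1/2) = (1/0.034) × 29.89 × 0.6500^(2/3) × 0.00024^(1/2) = 10.22 m³/s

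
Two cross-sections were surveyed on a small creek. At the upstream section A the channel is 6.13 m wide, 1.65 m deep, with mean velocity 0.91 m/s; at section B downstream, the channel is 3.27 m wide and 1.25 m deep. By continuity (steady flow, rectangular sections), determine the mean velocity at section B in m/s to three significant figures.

2.25 m/s

Q = A₁V₁ = (6.13×1.65) × 0.91 = 9.204 m³/s
A₂ = 3.27 × 1.25 = 4.088 m²
V₂ = Q/A₂ = 9.204/4.088 = 2.252 m/s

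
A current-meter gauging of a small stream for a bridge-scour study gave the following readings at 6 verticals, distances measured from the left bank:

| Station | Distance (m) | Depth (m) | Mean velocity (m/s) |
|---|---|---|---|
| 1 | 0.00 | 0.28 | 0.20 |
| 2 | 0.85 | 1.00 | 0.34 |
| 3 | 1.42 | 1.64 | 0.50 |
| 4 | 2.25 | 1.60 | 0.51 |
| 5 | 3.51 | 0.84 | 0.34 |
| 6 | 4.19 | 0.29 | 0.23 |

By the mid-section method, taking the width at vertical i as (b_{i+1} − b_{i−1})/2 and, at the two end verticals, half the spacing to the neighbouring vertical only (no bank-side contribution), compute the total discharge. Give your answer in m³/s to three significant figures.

1.99 m³/s

w_1 = (0.85 − 0.00)/2 = 0.425 m; q_1 = 0.20 × 0.28 × 0.425 = 0.02380 m³/s
w_2 = (1.42 − 0.00)/2 = 0.71 m; q_2 = 0.34 × 1.00 × 0.71 = 0.2414 m³/s
w_3 = (2.25 − 0.85)/2 = 0.7 m; q_3 = 0.50 × 1.64 × 0.7 = 0.5740 m³/s
w_4 = (3.51 − 1.42)/2 = 1.045 m; q_4 = 0.51 × 1.60 × 1.045 = 0.8527 m³/s
w_5 = (4.19 − 2.25)/2 = 0.97 m; q_5 = 0.34 × 0.84 × 0.97 = 0.2770 m³/s
w_6 = (4.19 − 3.51)/2 = 0.34 m; q_6 = 0.23 × 0.29 × 0.34 = 0.02268 m³/s
Q = Σ qᵢ = 1.992 m³/s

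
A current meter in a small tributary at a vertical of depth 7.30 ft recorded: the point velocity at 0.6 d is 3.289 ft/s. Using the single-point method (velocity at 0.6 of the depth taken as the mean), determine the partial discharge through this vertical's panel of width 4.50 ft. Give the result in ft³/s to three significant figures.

108 ft³/s

v̄ = v₀.₆ = 3.289 ft/s
q = v̄ × d × w = 3.289 × 7.30 × 4.50 = 108.0 ft³/s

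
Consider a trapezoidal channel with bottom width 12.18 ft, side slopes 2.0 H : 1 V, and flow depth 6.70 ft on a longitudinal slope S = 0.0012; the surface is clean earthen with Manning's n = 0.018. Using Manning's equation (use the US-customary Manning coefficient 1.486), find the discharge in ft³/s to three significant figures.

A = (b + z·y)·y = (12.18 + 2.0×6.70)×6.70 = 171.4 ft²
P = b + 2y√(1+z²) = 12.18 + 2×6.70×√(1+2.0²) = 42.14 ft
R = A/P = 171.4/42.14 = 4.067 ft
Q = (1.486/n)·A·R^(2/3)·S^(1/2) = (1.486/0.018) × 171.4 × 4.067^(2/3) × 0.0012^(1/2) = 1249 ft³/s

1250 ft³/s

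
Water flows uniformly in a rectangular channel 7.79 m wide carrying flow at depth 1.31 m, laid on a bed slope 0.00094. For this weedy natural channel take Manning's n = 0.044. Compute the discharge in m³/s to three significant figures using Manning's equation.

7.02 m³/s

A = b·y = 7.79 × 1.31 = 10.20 m²
P = b + 2y = 7.79 + 2×1.31 = 10.41 m
R = A/P = 10.20/10.41 = 0.9803 m
Q = (1/n)·A·R^(2/3)·S^(1/2) = (1/0.044) × 10.20 × 0.9803^(2/3) × 0.00094^(1/2) = 7.017 m³/s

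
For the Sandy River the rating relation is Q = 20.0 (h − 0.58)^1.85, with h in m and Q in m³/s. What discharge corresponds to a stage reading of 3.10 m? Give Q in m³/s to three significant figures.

Q = 20.0 × (3.10 − 0.58)^1.85 = 20.0 × 2.52^1.85 = 110.6 m³/s

111 m³/s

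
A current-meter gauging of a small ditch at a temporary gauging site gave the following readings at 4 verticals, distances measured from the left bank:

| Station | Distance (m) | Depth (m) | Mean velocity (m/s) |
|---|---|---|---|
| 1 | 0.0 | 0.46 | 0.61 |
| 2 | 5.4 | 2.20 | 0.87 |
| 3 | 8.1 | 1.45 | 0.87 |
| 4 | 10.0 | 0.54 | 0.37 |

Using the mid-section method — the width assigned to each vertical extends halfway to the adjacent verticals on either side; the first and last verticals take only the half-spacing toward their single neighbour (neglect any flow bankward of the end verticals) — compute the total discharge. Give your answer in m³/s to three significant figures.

11.6 m³/s

w_1 = (5.4 − 0.0)/2 = 2.7 m; q_1 = 0.61 × 0.46 × 2.7 = 0.7576 m³/s
w_2 = (8.1 − 0.0)/2 = 4.05 m; q_2 = 0.87 × 2.20 × 4.05 = 7.752 m³/s
w_3 = (10.0 − 5.4)/2 = 2.3 m; q_3 = 0.87 × 1.45 × 2.3 = 2.901 m³/s
w_4 = (10.0 − 8.1)/2 = 0.95 m; q_4 = 0.37 × 0.54 × 0.95 = 0.1898 m³/s
Q = Σ qᵢ = 11.60 m³/s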